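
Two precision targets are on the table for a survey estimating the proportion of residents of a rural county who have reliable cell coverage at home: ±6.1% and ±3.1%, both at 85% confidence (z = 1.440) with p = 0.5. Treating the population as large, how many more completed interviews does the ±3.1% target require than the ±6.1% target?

400

At ±6.1%: n = 1.440² × 0.2500 / 0.061² ≈ 139.32 → 140.
At ±3.1%: n = 1.440² × 0.2500 / 0.031² ≈ 539.44 → 540.
Additional respondents: 540 − 140 = 400.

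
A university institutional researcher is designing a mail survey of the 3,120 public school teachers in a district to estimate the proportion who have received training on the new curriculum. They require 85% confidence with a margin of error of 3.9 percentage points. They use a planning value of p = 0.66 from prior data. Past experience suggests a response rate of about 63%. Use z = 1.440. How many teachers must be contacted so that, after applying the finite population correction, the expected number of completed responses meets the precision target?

Completed interviews needed (unadjusted): n₀ = 1.440² × 0.2244 / 0.039² ≈ 305.93 → 306.
FPC for N = 3,120: n = 306 / (1 + 305/3120) = 306 / 1.0978 ≈ 278.75 → 279.
At a 63% response rate, contacts needed = 279 / 0.63 ≈ 442.86 → 443.

443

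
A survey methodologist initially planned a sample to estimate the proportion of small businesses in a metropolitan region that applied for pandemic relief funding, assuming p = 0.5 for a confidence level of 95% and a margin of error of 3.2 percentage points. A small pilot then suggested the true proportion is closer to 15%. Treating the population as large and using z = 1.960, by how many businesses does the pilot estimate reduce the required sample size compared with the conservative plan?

459

Conservative (p = 0.5): n = 1.960² × 0.25 / 0.032² ≈ 937.89 → 938.
Using p = 0.15: p(1−p) = 0.1275, so n = 1.960² × 0.1275 / 0.032² ≈ 478.32 → 479.
Reduction: 938 − 479 = 459.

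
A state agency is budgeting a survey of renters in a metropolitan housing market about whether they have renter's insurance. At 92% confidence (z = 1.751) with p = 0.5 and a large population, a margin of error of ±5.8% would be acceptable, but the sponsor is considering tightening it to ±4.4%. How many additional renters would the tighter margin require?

At ±5.8%: n = 1.751² × 0.2500 / 0.058² ≈ 227.85 → 228.
At ±4.4%: n = 1.751² × 0.2500 / 0.044² ≈ 395.92 → 396.
Additional respondents: 396 − 228 = 168.

168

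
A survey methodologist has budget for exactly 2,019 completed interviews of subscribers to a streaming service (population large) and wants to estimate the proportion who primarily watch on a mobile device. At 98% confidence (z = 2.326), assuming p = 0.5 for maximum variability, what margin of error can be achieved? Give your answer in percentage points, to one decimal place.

SE(p̂) = √[p(1−p)/n] = √[0.2500/2019] = 0.01113.
E = z × SE = 2.326 × 0.01113 = 0.02588, or 2.6 percentage points.

2.6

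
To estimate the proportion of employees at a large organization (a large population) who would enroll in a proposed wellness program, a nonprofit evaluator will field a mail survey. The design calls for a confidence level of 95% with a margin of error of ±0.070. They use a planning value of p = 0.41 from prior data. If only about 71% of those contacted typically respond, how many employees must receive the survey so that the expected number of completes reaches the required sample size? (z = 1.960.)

268

Completed interviews needed: n₀ = 1.960² × 0.2419 / 0.070² ≈ 189.65 → 190.
At a 71% response rate, contacts needed = 190 / 0.71 ≈ 267.61 → 268.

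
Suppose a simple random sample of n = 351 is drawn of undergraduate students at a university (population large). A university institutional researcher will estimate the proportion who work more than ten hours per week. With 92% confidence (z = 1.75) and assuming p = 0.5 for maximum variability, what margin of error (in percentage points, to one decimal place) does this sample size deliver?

SE(p̂) = √[p(1−p)/n] = √[0.2500/351] = 0.02669.
E = z × SE = 1.75 × 0.02669 = 0.04670, or 4.7 percentage points.

4.7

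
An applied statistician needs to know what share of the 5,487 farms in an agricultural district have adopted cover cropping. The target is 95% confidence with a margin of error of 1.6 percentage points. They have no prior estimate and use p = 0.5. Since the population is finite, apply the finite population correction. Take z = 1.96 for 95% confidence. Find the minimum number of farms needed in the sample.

2229

Unadjusted: n₀ = 1.96² × 0.50 × 0.50 / 0.016² ≈ 3751.56, so n₀ = 3752.
Finite population correction with N = 5,487: n = n₀ / (1 + (n₀−1)/N) = 3752 / (1 + 3751/5487) = 3752 / 1.6836 ≈ 2228.54.
Rounding up, n = 2229.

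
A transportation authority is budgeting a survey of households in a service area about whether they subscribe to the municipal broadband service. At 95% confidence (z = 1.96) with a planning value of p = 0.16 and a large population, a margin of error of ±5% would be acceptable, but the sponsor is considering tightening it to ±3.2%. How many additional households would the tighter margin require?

At ±5%: n = 1.96² × 0.1344 / 0.050² ≈ 206.52 → 207.
At ±3.2%: n = 1.96² × 0.1344 / 0.032² ≈ 504.21 → 505.
Additional respondents: 505 − 207 = 298.

298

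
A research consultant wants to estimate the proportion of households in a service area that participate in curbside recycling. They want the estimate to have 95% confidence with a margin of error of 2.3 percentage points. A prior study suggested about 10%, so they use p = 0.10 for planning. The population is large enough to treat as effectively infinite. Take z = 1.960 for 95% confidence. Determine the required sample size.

654

With p = 0.10, p(1−p) = 0.0900.
n = z²·p(1−p)/E² = 1.960² × 0.0900 / 0.023² = 3.8416 × 0.0900 / 0.000529 ≈ 653.58.
Rounding up gives n = 654.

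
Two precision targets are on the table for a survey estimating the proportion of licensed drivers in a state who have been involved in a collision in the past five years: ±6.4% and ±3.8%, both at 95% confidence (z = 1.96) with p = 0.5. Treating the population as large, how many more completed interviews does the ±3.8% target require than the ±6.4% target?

At ±6.4%: n = 1.96² × 0.2500 / 0.064² ≈ 234.47 → 235.
At ±3.8%: n = 1.96² × 0.2500 / 0.038² ≈ 665.10 → 666.
Additional respondents: 666 − 235 = 431.

431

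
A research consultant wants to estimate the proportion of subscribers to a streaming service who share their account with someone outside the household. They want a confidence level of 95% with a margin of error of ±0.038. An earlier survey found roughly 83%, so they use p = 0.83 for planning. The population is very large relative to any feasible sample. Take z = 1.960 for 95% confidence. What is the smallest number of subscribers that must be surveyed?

376

With p = 0.83, p(1−p) = 0.1411.
n = z²·p(1−p)/E² = 1.960² × 0.1411 / 0.038² = 3.8416 × 0.1411 / 0.001444 ≈ 375.38.
Rounding up gives n = 376.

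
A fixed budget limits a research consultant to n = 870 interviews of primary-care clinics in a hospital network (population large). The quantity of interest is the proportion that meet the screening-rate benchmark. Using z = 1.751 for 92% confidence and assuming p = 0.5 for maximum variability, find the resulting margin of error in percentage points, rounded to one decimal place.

SE(p̂) = √[p(1−p)/n] = √[0.2500/870] = 0.01695.
E = z × SE = 1.751 × 0.01695 = 0.02968, or 3.0 percentage points.

3.0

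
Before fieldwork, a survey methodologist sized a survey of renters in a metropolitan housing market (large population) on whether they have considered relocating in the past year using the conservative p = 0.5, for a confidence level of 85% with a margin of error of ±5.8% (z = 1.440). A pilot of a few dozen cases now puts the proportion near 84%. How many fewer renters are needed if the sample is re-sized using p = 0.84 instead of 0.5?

72

Conservative (p = 0.5): n = 1.440² × 0.25 / 0.058² ≈ 154.10 → 155.
Using p = 0.84: p(1−p) = 0.1344, so n = 1.440² × 0.1344 / 0.058² ≈ 82.85 → 83.
Reduction: 155 − 83 = 72.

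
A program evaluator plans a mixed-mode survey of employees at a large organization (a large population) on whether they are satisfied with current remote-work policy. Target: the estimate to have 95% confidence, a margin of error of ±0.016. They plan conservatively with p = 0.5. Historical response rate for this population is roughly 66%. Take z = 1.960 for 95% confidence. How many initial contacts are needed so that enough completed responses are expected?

5685

Completed interviews needed: n₀ = 1.960² × 0.2500 / 0.016² ≈ 3751.56 → 3752.
At a 66% response rate, contacts needed = 3752 / 0.66 ≈ 5684.85 → 5685.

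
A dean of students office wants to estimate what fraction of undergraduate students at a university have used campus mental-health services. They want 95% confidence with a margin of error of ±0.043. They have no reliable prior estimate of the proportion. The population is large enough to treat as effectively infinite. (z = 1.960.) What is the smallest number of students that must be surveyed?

With no prior estimate, use p = 0.5, giving p(1−p) = 0.25.
n = z²·p(1−p)/E² = 1.960² × 0.2500 / 0.043² = 3.8416 × 0.2500 / 0.001849 ≈ 519.42.
Rounding up gives n = 520.

520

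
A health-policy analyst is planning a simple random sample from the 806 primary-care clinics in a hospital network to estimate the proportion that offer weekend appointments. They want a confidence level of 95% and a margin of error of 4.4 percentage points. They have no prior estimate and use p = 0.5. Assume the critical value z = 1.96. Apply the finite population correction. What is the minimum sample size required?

308

Unadjusted: n₀ = 1.96² × 0.50 × 0.50 / 0.044² ≈ 496.07, so n₀ = 497.
Finite population correction with N = 806: n = n₀ / (1 + (n₀−1)/N) = 497 / (1 + 496/806) = 497 / 1.6154 ≈ 307.67.
Rounding up, n = 308.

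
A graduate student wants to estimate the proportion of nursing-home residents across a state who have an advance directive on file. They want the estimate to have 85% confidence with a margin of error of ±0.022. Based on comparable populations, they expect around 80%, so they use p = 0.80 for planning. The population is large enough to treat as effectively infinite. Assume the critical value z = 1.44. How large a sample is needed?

With p = 0.80, p(1−p) = 0.1600.
n = z²·p(1−p)/E² = 1.44² × 0.1600 / 0.022² = 2.0736 × 0.1600 / 0.000484 ≈ 685.49.
Rounding up gives n = 686.

686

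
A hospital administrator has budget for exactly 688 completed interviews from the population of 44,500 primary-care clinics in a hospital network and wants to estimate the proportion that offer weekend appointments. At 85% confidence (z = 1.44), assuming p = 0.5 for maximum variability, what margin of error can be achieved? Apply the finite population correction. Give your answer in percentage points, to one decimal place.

2.7

Finite-population factor: (N−n)/(N−1) = (44500−688)/(44500−1) = 0.9846.
SE(p̂) = √[p(1−p)/n · (N−n)/(N−1)] = √[0.2500/688 × 0.9846] = 0.01891.
E = z × SE = 1.44 × 0.01891 = 0.02724 ≈ 2.7 percentage points.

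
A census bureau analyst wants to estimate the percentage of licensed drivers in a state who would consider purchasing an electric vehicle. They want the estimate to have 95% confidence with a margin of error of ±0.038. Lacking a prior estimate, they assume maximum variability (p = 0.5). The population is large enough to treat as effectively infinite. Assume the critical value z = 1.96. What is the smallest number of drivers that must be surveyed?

666

With p = 0.5, p(1−p) = 0.25.
n = z²·p(1−p)/E² = 1.96² × 0.2500 / 0.038² = 3.8416 × 0.2500 / 0.001444 ≈ 665.10.
Rounding up gives n = 666.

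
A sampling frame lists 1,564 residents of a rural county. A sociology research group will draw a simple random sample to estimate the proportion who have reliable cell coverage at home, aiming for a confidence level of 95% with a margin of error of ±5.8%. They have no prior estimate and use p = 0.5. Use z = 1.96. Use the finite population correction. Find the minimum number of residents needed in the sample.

Unadjusted: n₀ = 1.96² × 0.50 × 0.50 / 0.058² ≈ 285.49, so n₀ = 286.
Finite population correction with N = 1,564: n = n₀ / (1 + (n₀−1)/N) = 286 / (1 + 285/1564) = 286 / 1.1822 ≈ 241.92.
Rounding up, n = 242.

242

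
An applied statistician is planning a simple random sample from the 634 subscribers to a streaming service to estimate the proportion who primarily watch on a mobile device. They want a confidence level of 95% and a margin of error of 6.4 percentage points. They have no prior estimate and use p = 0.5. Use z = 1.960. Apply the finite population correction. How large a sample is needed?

172

Unadjusted: n₀ = 1.960² × 0.50 × 0.50 / 0.064² ≈ 234.47, so n₀ = 235.
Finite population correction with N = 634: n = n₀ / (1 + (n₀−1)/N) = 235 / (1 + 234/634) = 235 / 1.3691 ≈ 171.65.
Rounding up, n = 172.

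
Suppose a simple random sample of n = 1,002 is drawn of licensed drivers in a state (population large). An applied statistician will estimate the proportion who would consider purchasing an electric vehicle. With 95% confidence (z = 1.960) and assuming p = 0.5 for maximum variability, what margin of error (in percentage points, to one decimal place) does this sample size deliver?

SE(p̂) = √[p(1−p)/n] = √[0.2500/1002] = 0.01580.
E = z × SE = 1.960 × 0.01580 = 0.03096, or 3.1 percentage points.

3.1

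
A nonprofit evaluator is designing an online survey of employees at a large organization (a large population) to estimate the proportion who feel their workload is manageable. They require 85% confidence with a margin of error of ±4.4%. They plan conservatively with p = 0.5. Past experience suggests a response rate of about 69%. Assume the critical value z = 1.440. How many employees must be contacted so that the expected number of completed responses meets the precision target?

389

Completed interviews needed: n₀ = 1.440² × 0.2500 / 0.044² ≈ 267.77 → 268.
At a 69% response rate, contacts needed = 268 / 0.69 ≈ 388.41 → 389.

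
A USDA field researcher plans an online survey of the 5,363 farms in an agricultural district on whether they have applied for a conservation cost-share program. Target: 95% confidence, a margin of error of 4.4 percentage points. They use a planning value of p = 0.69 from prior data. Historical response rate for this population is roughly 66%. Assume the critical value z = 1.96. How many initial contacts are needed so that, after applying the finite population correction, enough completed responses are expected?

Completed interviews needed (unadjusted): n₀ = 1.96² × 0.2139 / 0.044² ≈ 424.44 → 425.
FPC for N = 5,363: n = 425 / (1 + 424/5363) = 425 / 1.0791 ≈ 393.86 → 394.
At a 66% response rate, contacts needed = 394 / 0.66 ≈ 596.97 → 597.

597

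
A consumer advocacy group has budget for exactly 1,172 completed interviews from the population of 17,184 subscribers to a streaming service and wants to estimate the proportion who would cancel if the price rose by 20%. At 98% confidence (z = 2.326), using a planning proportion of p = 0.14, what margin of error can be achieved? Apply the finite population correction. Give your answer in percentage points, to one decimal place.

2.3

Finite-population factor: (N−n)/(N−1) = (17184−1172)/(17184−1) = 0.9319.
SE(p̂) = √[p(1−p)/n · (N−n)/(N−1)] = √[0.1204/1172 × 0.9319] = 0.00978.
E = z × SE = 2.326 × 0.00978 = 0.02276 ≈ 2.3 percentage points.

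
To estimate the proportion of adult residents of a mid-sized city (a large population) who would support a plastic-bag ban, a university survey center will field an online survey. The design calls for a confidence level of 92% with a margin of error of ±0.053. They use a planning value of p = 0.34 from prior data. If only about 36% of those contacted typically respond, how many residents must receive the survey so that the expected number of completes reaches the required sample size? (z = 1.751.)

Completed interviews needed: n₀ = 1.751² × 0.2244 / 0.053² ≈ 244.93 → 245.
At a 36% response rate, contacts needed = 245 / 0.36 ≈ 680.56 → 681.

681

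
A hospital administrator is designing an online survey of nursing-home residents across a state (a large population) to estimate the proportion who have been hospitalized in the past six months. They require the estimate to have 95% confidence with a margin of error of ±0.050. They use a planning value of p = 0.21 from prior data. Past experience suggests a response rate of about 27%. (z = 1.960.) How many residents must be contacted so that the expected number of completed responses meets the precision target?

Completed interviews needed: n₀ = 1.960² × 0.1659 / 0.050² ≈ 254.93 → 255.
At a 27% response rate, contacts needed = 255 / 0.27 ≈ 944.44 → 945.

945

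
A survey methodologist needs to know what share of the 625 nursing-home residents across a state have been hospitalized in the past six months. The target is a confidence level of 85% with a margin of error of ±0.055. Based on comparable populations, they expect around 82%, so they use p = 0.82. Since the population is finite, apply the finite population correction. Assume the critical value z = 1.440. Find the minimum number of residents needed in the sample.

88

Unadjusted: n₀ = 1.440² × 0.82 × 0.18 / 0.055² ≈ 101.18, so n₀ = 102.
Finite population correction with N = 625: n = n₀ / (1 + (n₀−1)/N) = 102 / (1 + 101/625) = 102 / 1.1616 ≈ 87.81.
Rounding up, n = 88.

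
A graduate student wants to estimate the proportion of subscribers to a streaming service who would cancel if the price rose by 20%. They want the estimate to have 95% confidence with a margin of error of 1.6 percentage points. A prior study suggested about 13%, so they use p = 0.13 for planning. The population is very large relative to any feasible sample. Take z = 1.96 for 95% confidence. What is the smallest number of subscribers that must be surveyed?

With p = 0.13, p(1−p) = 0.1131.
n = z²·p(1−p)/E² = 1.96² × 0.1131 / 0.016² = 3.8416 × 0.1131 / 0.000256 ≈ 1697.21.
Rounding up gives n = 1698.

1698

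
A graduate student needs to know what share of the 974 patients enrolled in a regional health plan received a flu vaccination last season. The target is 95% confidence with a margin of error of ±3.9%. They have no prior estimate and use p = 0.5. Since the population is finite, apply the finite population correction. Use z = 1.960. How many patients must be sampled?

Unadjusted: n₀ = 1.960² × 0.50 × 0.50 / 0.039² ≈ 631.43, so n₀ = 632.
Finite population correction with N = 974: n = n₀ / (1 + (n₀−1)/N) = 632 / (1 + 631/974) = 632 / 1.6478 ≈ 383.53.
Rounding up, n = 384.

384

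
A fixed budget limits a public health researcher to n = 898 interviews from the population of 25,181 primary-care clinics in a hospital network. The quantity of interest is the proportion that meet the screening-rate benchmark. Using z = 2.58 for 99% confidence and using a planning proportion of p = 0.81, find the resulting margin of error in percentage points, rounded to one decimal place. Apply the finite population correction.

3.3

Finite-population factor: (N−n)/(N−1) = (25181−898)/(25181−1) = 0.9644.
SE(p̂) = √[p(1−p)/n · (N−n)/(N−1)] = √[0.1539/898 × 0.9644] = 0.01286.
E = z × SE = 2.58 × 0.01286 = 0.03317 ≈ 3.3 percentage points.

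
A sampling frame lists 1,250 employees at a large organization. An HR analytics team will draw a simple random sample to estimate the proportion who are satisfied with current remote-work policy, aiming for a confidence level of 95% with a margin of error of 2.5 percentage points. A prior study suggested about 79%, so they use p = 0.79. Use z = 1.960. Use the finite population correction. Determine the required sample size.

Unadjusted: n₀ = 1.960² × 0.79 × 0.21 / 0.025² ≈ 1019.71, so n₀ = 1020.
Finite population correction with N = 1,250: n = n₀ / (1 + (n₀−1)/N) = 1020 / (1 + 1019/1250) = 1020 / 1.8152 ≈ 561.92.
Rounding up, n = 562.

562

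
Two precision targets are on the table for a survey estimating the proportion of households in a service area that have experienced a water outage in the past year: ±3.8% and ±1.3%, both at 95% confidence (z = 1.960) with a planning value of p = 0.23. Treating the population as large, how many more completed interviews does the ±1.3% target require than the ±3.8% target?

3554

At ±3.8%: n = 1.960² × 0.1771 / 0.038² ≈ 471.15 → 472.
At ±1.3%: n = 1.960² × 0.1771 / 0.013² ≈ 4025.72 → 4026.
Additional respondents: 4026 − 472 = 3554.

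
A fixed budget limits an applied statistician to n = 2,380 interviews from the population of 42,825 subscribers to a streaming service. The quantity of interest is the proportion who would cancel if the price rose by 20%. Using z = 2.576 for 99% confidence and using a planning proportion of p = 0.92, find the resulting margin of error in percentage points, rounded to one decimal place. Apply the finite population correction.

Finite-population factor: (N−n)/(N−1) = (42825−2380)/(42825−1) = 0.9444.
SE(p̂) = √[p(1−p)/n · (N−n)/(N−1)] = √[0.0736/2380 × 0.9444] = 0.00540.
E = z × SE = 2.576 × 0.00540 = 0.01392 ≈ 1.4 percentage points.

1.4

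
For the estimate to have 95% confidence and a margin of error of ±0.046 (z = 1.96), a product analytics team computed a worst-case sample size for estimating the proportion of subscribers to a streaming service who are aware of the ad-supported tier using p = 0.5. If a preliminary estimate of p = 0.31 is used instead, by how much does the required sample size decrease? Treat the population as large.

65

Conservative (p = 0.5): n = 1.96² × 0.25 / 0.046² ≈ 453.88 → 454.
Using p = 0.31: p(1−p) = 0.2139, so n = 1.96² × 0.2139 / 0.046² ≈ 388.34 → 389.
Reduction: 454 − 389 = 65.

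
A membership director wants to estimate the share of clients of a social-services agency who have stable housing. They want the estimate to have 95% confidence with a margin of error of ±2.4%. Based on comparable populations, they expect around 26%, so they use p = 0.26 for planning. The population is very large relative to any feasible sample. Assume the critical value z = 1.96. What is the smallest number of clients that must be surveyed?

With p = 0.26, p(1−p) = 0.1924.
n = z²·p(1−p)/E² = 1.96² × 0.1924 / 0.024² = 3.8416 × 0.1924 / 0.000576 ≈ 1283.20.
Rounding up gives n = 1284.

1284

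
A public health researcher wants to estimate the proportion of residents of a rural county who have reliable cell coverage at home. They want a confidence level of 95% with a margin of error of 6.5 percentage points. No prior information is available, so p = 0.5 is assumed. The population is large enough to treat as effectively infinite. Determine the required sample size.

For 95% confidence, z = 1.960.
With p = 0.5, p(1−p) = 0.25.
n = z²·p(1−p)/E² = 1.960² × 0.2500 / 0.065² = 3.8416 × 0.2500 / 0.004225 ≈ 227.31.
Rounding up gives n = 228.

228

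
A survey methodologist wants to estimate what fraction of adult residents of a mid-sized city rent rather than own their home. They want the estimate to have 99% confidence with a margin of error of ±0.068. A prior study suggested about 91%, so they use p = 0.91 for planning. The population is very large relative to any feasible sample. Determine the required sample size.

118

For 99% confidence, z = 2.576.
With p = 0.91, p(1−p) = 0.0819.
n = z²·p(1−p)/E² = 2.576² × 0.0819 / 0.068² = 6.6358 × 0.0819 / 0.004624 ≈ 117.53.
Rounding up gives n = 118.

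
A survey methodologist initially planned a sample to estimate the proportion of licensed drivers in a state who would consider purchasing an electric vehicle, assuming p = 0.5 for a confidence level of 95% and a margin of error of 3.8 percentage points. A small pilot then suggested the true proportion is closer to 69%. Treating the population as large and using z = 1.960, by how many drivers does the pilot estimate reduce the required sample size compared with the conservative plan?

96

Conservative (p = 0.5): n = 1.960² × 0.25 / 0.038² ≈ 665.10 → 666.
Using p = 0.69: p(1−p) = 0.2139, so n = 1.960² × 0.2139 / 0.038² ≈ 569.06 → 570.
Reduction: 666 − 570 = 96.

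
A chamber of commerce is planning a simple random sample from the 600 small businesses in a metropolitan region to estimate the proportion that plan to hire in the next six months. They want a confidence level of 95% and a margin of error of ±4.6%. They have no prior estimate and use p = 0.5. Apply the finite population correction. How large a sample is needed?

259

For 95% confidence, z = 1.960.
Unadjusted: n₀ = 1.960² × 0.50 × 0.50 / 0.046² ≈ 453.88, so n₀ = 454.
Finite population correction with N = 600: n = n₀ / (1 + (n₀−1)/N) = 454 / (1 + 453/600) = 454 / 1.7550 ≈ 258.69.
Rounding up, n = 259.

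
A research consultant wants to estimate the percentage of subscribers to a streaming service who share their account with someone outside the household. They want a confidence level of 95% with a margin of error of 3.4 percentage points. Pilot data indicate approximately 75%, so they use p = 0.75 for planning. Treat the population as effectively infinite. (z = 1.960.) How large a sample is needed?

624

With p = 0.75, p(1−p) = 0.1875.
n = z²·p(1−p)/E² = 1.960² × 0.1875 / 0.034² = 3.8416 × 0.1875 / 0.001156 ≈ 623.10.
Rounding up gives n = 624.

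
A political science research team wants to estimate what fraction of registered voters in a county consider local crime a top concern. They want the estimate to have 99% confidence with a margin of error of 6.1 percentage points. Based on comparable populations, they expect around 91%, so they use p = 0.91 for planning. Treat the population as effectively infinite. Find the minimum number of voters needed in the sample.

For 99% confidence, z = 2.576.
With p = 0.91, p(1−p) = 0.0819.
n = z²·p(1−p)/E² = 2.576² × 0.0819 / 0.061² = 6.6358 × 0.0819 / 0.003721 ≈ 146.05.
Rounding up gives n = 147.

147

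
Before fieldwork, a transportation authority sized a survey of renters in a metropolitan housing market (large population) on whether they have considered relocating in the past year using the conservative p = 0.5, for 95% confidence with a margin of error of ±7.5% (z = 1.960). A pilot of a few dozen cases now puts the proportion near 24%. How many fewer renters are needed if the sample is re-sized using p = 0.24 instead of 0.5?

46

Conservative (p = 0.5): n = 1.960² × 0.25 / 0.075² ≈ 170.74 → 171.
Using p = 0.24: p(1−p) = 0.1824, so n = 1.960² × 0.1824 / 0.075² ≈ 124.57 → 125.
Reduction: 171 − 125 = 46.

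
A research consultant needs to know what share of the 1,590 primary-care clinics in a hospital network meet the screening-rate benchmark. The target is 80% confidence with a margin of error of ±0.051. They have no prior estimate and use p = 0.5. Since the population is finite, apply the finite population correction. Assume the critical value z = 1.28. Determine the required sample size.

144

Unadjusted: n₀ = 1.28² × 0.50 × 0.50 / 0.051² ≈ 157.48, so n₀ = 158.
Finite population correction with N = 1,590: n = n₀ / (1 + (n₀−1)/N) = 158 / (1 + 157/1590) = 158 / 1.0987 ≈ 143.80.
Rounding up, n = 144.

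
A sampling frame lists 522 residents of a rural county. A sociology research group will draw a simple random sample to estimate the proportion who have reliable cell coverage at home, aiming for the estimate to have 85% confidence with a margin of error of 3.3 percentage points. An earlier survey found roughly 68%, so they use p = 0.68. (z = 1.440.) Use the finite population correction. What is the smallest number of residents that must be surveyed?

232

Unadjusted: n₀ = 1.440² × 0.68 × 0.32 / 0.033² ≈ 414.34, so n₀ = 415.
Finite population correction with N = 522: n = n₀ / (1 + (n₀−1)/N) = 415 / (1 + 414/522) = 415 / 1.7931 ≈ 231.44.
Rounding up, n = 232.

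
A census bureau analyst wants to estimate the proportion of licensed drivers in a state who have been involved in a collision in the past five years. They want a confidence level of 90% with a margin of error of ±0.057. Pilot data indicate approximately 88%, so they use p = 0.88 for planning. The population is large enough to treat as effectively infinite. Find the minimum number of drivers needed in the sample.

For 90% confidence, z = 1.645.
With p = 0.88, p(1−p) = 0.1056.
n = z²·p(1−p)/E² = 1.645² × 0.1056 / 0.057² = 2.7060 × 0.1056 / 0.003249 ≈ 87.95.
Rounding up gives n = 88.

88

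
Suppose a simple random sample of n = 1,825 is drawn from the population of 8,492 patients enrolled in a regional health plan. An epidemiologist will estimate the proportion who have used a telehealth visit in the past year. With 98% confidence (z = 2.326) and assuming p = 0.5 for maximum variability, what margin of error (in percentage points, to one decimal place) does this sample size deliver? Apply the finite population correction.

2.4

Finite-population factor: (N−n)/(N−1) = (8492−1825)/(8492−1) = 0.7852.
SE(p̂) = √[p(1−p)/n · (N−n)/(N−1)] = √[0.2500/1825 × 0.7852] = 0.01037.
E = z × SE = 2.326 × 0.01037 = 0.02412 ≈ 2.4 percentage points.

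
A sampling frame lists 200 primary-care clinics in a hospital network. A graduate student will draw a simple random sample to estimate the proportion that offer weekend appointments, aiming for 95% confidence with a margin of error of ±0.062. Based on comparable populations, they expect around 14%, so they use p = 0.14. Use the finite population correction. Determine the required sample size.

76

For 95% confidence, z = 1.96.
Unadjusted: n₀ = 1.96² × 0.14 × 0.86 / 0.062² ≈ 120.32, so n₀ = 121.
Finite population correction with N = 200: n = n₀ / (1 + (n₀−1)/N) = 121 / (1 + 120/200) = 121 / 1.6000 ≈ 75.62.
Rounding up, n = 76.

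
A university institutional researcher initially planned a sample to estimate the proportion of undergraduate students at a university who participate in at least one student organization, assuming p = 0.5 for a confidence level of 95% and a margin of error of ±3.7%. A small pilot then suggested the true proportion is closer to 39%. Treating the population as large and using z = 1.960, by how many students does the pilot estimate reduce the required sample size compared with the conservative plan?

Conservative (p = 0.5): n = 1.960² × 0.25 / 0.037² ≈ 701.53 → 702.
Using p = 0.39: p(1−p) = 0.2379, so n = 1.960² × 0.2379 / 0.037² ≈ 667.58 → 668.
Reduction: 702 − 668 = 34.

34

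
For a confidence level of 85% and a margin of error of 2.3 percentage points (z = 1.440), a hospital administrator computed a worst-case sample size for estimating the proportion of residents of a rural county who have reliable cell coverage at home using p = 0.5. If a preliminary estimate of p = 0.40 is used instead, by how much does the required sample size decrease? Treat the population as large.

Conservative (p = 0.5): n = 1.440² × 0.25 / 0.023² ≈ 979.96 → 980.
Using p = 0.40: p(1−p) = 0.2400, so n = 1.440² × 0.2400 / 0.023² ≈ 940.76 → 941.
Reduction: 980 − 941 = 39.

39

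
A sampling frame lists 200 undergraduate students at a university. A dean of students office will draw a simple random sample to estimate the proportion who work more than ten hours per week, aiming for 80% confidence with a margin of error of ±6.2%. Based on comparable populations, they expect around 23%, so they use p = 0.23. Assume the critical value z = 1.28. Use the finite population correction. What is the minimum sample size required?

56

Unadjusted: n₀ = 1.28² × 0.23 × 0.77 / 0.062² ≈ 75.48, so n₀ = 76.
Finite population correction with N = 200: n = n₀ / (1 + (n₀−1)/N) = 76 / (1 + 75/200) = 76 / 1.3750 ≈ 55.27.
Rounding up, n = 56.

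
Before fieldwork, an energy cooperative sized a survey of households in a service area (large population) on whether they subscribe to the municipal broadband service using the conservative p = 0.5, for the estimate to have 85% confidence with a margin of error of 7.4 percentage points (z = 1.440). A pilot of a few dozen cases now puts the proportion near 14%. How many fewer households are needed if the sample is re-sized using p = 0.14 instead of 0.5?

Conservative (p = 0.5): n = 1.440² × 0.25 / 0.074² ≈ 94.67 → 95.
Using p = 0.14: p(1−p) = 0.1204, so n = 1.440² × 0.1204 / 0.074² ≈ 45.59 → 46.
Reduction: 95 − 46 = 49.

49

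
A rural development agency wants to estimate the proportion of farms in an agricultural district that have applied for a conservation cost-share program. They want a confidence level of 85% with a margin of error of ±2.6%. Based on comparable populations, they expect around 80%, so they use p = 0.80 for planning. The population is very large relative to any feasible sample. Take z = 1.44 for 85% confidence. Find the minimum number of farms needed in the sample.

491

With p = 0.80, p(1−p) = 0.1600.
n = z²·p(1−p)/E² = 1.44² × 0.1600 / 0.026² = 2.0736 × 0.1600 / 0.000676 ≈ 490.79.
Rounding up gives n = 491.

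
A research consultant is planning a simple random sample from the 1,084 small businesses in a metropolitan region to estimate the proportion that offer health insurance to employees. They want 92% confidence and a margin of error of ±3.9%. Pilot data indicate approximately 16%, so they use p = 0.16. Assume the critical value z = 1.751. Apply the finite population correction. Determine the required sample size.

Unadjusted: n₀ = 1.751² × 0.16 × 0.84 / 0.039² ≈ 270.92, so n₀ = 271.
Finite population correction with N = 1,084: n = n₀ / (1 + (n₀−1)/N) = 271 / (1 + 270/1084) = 271 / 1.2491 ≈ 216.96.
Rounding up, n = 217.

217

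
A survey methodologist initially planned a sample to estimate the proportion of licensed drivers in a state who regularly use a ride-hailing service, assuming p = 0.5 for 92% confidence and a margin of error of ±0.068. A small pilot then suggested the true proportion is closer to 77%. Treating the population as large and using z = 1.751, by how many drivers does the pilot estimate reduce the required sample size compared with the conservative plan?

Conservative (p = 0.5): n = 1.751² × 0.25 / 0.068² ≈ 165.77 → 166.
Using p = 0.77: p(1−p) = 0.1771, so n = 1.751² × 0.1771 / 0.068² ≈ 117.43 → 118.
Reduction: 166 − 118 = 48.

48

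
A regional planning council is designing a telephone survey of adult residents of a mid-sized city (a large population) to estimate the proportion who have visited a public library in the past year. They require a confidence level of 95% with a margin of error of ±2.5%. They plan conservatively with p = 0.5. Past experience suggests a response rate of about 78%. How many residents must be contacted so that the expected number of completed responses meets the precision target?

For 95% confidence, z = 1.960.
Completed interviews needed: n₀ = 1.960² × 0.2500 / 0.025² ≈ 1536.64 → 1537.
At a 78% response rate, contacts needed = 1537 / 0.78 ≈ 1970.51 → 1971.

1971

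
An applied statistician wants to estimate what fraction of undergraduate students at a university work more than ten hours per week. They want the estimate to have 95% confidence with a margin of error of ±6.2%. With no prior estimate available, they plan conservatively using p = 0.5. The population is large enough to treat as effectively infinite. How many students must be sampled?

For 95% confidence, z = 1.96.
With p = 0.5, p(1−p) = 0.25.
n = z²·p(1−p)/E² = 1.96² × 0.2500 / 0.062² = 3.8416 × 0.2500 / 0.003844 ≈ 249.84.
Rounding up gives n = 250.

250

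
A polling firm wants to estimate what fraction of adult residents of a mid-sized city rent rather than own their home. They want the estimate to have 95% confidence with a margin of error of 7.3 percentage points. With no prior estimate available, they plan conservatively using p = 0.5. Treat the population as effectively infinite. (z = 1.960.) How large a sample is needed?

With p = 0.5, p(1−p) = 0.25.
n = z²·p(1−p)/E² = 1.960² × 0.2500 / 0.073² = 3.8416 × 0.2500 / 0.005329 ≈ 180.22.
Rounding up gives n = 181.

181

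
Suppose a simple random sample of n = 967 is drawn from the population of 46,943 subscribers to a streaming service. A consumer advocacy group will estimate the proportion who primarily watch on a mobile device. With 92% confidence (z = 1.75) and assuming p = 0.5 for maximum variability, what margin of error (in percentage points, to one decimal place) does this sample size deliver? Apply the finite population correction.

2.8

Finite-population factor: (N−n)/(N−1) = (46943−967)/(46943−1) = 0.9794.
SE(p̂) = √[p(1−p)/n · (N−n)/(N−1)] = √[0.2500/967 × 0.9794] = 0.01591.
E = z × SE = 1.75 × 0.01591 = 0.02785 ≈ 2.8 percentage points.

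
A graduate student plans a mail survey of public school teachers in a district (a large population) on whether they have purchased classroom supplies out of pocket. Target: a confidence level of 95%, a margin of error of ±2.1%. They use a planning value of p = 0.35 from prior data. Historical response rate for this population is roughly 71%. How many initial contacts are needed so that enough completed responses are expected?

2792

For 95% confidence, z = 1.96.
Completed interviews needed: n₀ = 1.96² × 0.2275 / 0.021² ≈ 1981.78 → 1982.
At a 71% response rate, contacts needed = 1982 / 0.71 ≈ 2791.55 → 2792.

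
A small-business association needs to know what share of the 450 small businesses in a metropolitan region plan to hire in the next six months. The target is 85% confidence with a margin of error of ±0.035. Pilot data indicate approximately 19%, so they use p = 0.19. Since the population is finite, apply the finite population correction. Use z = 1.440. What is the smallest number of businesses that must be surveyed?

166

Unadjusted: n₀ = 1.440² × 0.19 × 0.81 / 0.035² ≈ 260.51, so n₀ = 261.
Finite population correction with N = 450: n = n₀ / (1 + (n₀−1)/N) = 261 / (1 + 260/450) = 261 / 1.5778 ≈ 165.42.
Rounding up, n = 166.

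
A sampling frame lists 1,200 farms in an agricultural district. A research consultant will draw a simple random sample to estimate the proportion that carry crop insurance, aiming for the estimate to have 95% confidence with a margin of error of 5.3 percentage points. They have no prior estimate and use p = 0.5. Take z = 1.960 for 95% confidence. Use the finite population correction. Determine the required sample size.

267

Unadjusted: n₀ = 1.960² × 0.50 × 0.50 / 0.053² ≈ 341.90, so n₀ = 342.
Finite population correction with N = 1,200: n = n₀ / (1 + (n₀−1)/N) = 342 / (1 + 341/1200) = 342 / 1.2842 ≈ 266.32.
Rounding up, n = 267.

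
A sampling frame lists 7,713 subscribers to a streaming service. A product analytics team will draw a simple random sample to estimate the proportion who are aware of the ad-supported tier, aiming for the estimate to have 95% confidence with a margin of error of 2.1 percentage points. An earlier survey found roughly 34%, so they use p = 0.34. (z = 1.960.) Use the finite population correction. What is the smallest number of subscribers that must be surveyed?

1560

Unadjusted: n₀ = 1.960² × 0.34 × 0.66 / 0.021² ≈ 1954.77, so n₀ = 1955.
Finite population correction with N = 7,713: n = n₀ / (1 + (n₀−1)/N) = 1955 / (1 + 1954/7713) = 1955 / 1.2533 ≈ 1559.83.
Rounding up, n = 1560.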